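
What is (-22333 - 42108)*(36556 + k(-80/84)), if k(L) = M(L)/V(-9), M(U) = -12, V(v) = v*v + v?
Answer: -14134166735/6 ≈ -2.3557e+9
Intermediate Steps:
V(v) = v + v**2 (V(v) = v**2 + v = v + v**2)
k(L) = -1/6 (k(L) = -12*(-1/(9*(1 - 9))) = -12/((-9*(-8))) = -12/72 = -12*1/72 = -1/6)
(-22333 - 42108)*(36556 + k(-80/84)) = (-22333 - 42108)*(36556 - 1/6) = -64441*219335/6 = -14134166735/6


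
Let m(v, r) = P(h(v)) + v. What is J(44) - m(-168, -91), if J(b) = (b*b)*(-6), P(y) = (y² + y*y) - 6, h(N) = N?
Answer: -67890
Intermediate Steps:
P(y) = -6 + 2*y² (P(y) = (y² + y²) - 6 = 2*y² - 6 = -6 + 2*y²)
m(v, r) = -6 + v + 2*v² (m(v, r) = (-6 + 2*v²) + v = -6 + v + 2*v²)
J(b) = -6*b² (J(b) = b²*(-6) = -6*b²)
J(44) - m(-168, -91) = -6*44² - (-6 - 168 + 2*(-168)²) = -6*1936 - (-6 - 168 + 2*28224) = -11616 - (-6 - 168 + 56448) = -11616 - 1*56274 = -11616 - 56274 = -67890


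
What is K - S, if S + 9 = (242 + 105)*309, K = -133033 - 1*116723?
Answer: -356970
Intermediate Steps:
K = -249756 (K = -133033 - 116723 = -249756)
S = 107214 (S = -9 + (242 + 105)*309 = -9 + 347*309 = -9 + 107223 = 107214)
K - S = -249756 - 1*107214 = -249756 - 107214 = -356970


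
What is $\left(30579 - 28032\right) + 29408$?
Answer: $31955$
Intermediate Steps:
$\left(30579 - 28032\right) + 29408 = 2547 + 29408 = 31955$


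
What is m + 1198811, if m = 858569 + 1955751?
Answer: 4013131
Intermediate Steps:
m = 2814320
m + 1198811 = 2814320 + 1198811 = 4013131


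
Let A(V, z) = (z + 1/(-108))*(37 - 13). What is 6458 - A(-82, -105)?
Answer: 80804/9 ≈ 8978.2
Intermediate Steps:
A(V, z) = -2/9 + 24*z (A(V, z) = (z - 1/108)*24 = (-1/108 + z)*24 = -2/9 + 24*z)
6458 - A(-82, -105) = 6458 - (-2/9 + 24*(-105)) = 6458 - (-2/9 - 2520) = 6458 - 1*(-22682/9) = 6458 + 22682/9 = 80804/9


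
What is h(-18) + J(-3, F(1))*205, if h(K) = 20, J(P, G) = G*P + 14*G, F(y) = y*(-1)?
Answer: -2235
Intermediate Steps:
F(y) = -y
J(P, G) = 14*G + G*P
h(-18) + J(-3, F(1))*205 = 20 + ((-1*1)*(14 - 3))*205 = 20 - 1*11*205 = 20 - 11*205 = 20 - 2255 = -2235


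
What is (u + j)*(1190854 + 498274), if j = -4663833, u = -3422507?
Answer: -13658863311520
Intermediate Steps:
(u + j)*(1190854 + 498274) = (-3422507 - 4663833)*(1190854 + 498274) = -8086340*1689128 = -13658863311520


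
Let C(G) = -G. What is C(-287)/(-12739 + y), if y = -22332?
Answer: -287/35071 ≈ -0.0081834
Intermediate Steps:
C(-287)/(-12739 + y) = (-1*(-287))/(-12739 - 22332) = 287/(-35071) = 287*(-1/35071) = -287/35071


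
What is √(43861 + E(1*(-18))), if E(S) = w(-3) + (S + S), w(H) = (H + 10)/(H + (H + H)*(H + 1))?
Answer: 8*√6163/3 ≈ 209.35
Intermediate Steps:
w(H) = (10 + H)/(H + 2*H*(1 + H)) (w(H) = (10 + H)/(H + (2*H)*(1 + H)) = (10 + H)/(H + 2*H*(1 + H)))
E(S) = 7/9 + 2*S (E(S) = (10 - 3)/((-3)*(3 + 2*(-3))) + (S + S) = -⅓*7/(3 - 6) + 2*S = -⅓*7/(-3) + 2*S = -⅓*(-⅓)*7 + 2*S = 7/9 + 2*S)
√(43861 + E(1*(-18))) = √(43861 + (7/9 + 2*(1*(-18)))) = √(43861 + (7/9 + 2*(-18))) = √(43861 + (7/9 - 36)) = √(43861 - 317/9) = √(394432/9) = 8*√6163/3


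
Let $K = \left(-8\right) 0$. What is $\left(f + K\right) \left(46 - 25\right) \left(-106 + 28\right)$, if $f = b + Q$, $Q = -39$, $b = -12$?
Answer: $83538$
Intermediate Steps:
$K = 0$
$f = -51$ ($f = -12 - 39 = -51$)
$\left(f + K\right) \left(46 - 25\right) \left(-106 + 28\right) = \left(-51 + 0\right) \left(46 - 25\right) \left(-106 + 28\right) = \left(-51\right) 21 \left(-78\right) = \left(-1071\right) \left(-78\right) = 83538$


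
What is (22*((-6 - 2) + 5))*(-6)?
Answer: 396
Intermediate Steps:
(22*((-6 - 2) + 5))*(-6) = (22*(-8 + 5))*(-6) = (22*(-3))*(-6) = -66*(-6) = 396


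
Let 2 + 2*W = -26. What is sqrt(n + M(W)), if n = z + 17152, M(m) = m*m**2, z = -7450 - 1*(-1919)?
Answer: sqrt(8877) ≈ 94.218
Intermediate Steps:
W = -14 (W = -1 + (1/2)*(-26) = -1 - 13 = -14)
z = -5531 (z = -7450 + 1919 = -5531)
M(m) = m**3
n = 11621 (n = -5531 + 17152 = 11621)
sqrt(n + M(W)) = sqrt(11621 + (-14)**3) = sqrt(11621 - 2744) = sqrt(8877)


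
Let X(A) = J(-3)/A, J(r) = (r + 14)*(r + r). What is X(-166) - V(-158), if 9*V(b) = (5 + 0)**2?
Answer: -1778/747 ≈ -2.3802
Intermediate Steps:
J(r) = 2*r*(14 + r) (J(r) = (14 + r)*(2*r) = 2*r*(14 + r))
V(b) = 25/9 (V(b) = (5 + 0)**2/9 = (1/9)*5**2 = (1/9)*25 = 25/9)
X(A) = -66/A (X(A) = (2*(-3)*(14 - 3))/A = (2*(-3)*11)/A = -66/A)
X(-166) - V(-158) = -66/(-166) - 1*25/9 = -66*(-1/166) - 25/9 = 33/83 - 25/9 = -1778/747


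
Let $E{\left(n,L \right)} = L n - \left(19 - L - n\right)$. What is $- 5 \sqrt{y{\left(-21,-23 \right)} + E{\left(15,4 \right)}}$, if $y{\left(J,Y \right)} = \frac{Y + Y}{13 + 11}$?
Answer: $- \frac{5 \sqrt{2091}}{6} \approx -38.106$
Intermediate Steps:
$y{\left(J,Y \right)} = \frac{Y}{12}$ ($y{\left(J,Y \right)} = \frac{2 Y}{24} = 2 Y \frac{1}{24} = \frac{Y}{12}$)
$E{\left(n,L \right)} = -19 + L + n + L n$ ($E{\left(n,L \right)} = L n - \left(19 - L - n\right) = L n + \left(-19 + L + n\right) = -19 + L + n + L n$)
$- 5 \sqrt{y{\left(-21,-23 \right)} + E{\left(15,4 \right)}} = - 5 \sqrt{\frac{1}{12} \left(-23\right) + \left(-19 + 4 + 15 + 4 \cdot 15\right)} = - 5 \sqrt{- \frac{23}{12} + \left(-19 + 4 + 15 + 60\right)} = - 5 \sqrt{- \frac{23}{12} + 60} = - 5 \sqrt{\frac{697}{12}} = - 5 \frac{\sqrt{2091}}{6} = - \frac{5 \sqrt{2091}}{6}$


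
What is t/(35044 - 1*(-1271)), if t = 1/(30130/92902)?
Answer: 46451/547085475 ≈ 8.4906e-5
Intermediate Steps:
t = 46451/15065 (t = 1/(30130*(1/92902)) = 1/(15065/46451) = 46451/15065 ≈ 3.0834)
t/(35044 - 1*(-1271)) = 46451/(15065*(35044 - 1*(-1271))) = 46451/(15065*(35044 + 1271)) = (46451/15065)/36315 = (46451/15065)*(1/36315) = 46451/547085475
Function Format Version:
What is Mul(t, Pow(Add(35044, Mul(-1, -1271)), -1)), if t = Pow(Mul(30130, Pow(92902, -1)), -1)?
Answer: Rational(46451, 547085475) ≈ 8.4906e-5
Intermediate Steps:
t = Rational(46451, 15065) (t = Pow(Mul(30130, Rational(1, 92902)), -1) = Pow(Rational(15065, 46451), -1) = Rational(46451, 15065) ≈ 3.0834)
Mul(t, Pow(Add(35044, Mul(-1, -1271)), -1)) = Mul(Rational(46451, 15065), Pow(Add(35044, Mul(-1, -1271)), -1)) = Mul(Rational(46451, 15065), Pow(Add(35044, 1271), -1)) = Mul(Rational(46451, 15065), Pow(36315, -1)) = Mul(Rational(46451, 15065), Rational(1, 36315)) = Rational(46451, 547085475)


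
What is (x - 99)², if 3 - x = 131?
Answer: 51529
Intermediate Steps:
x = -128 (x = 3 - 1*131 = 3 - 131 = -128)
(x - 99)² = (-128 - 99)² = (-227)² = 51529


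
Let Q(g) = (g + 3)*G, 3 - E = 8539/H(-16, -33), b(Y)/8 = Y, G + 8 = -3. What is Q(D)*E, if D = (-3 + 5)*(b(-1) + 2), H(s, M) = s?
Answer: 850113/16 ≈ 53132.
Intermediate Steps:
G = -11 (G = -8 - 3 = -11)
b(Y) = 8*Y
D = -12 (D = (-3 + 5)*(8*(-1) + 2) = 2*(-8 + 2) = 2*(-6) = -12)
E = 8587/16 (E = 3 - 8539/(-16) = 3 - 8539*(-1)/16 = 3 - 1*(-8539/16) = 3 + 8539/16 = 8587/16 ≈ 536.69)
Q(g) = -33 - 11*g (Q(g) = (g + 3)*(-11) = (3 + g)*(-11) = -33 - 11*g)
Q(D)*E = (-33 - 11*(-12))*(8587/16) = (-33 + 132)*(8587/16) = 99*(8587/16) = 850113/16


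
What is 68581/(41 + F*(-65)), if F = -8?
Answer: 68581/561 ≈ 122.25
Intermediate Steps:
68581/(41 + F*(-65)) = 68581/(41 - 8*(-65)) = 68581/(41 + 520) = 68581/561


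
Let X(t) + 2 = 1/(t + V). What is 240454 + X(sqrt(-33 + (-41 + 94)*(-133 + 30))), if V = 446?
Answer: 24575156431/102204 - I*sqrt(1373)/102204 ≈ 2.4045e+5 - 0.00036255*I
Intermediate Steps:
X(t) = -2 + 1/(446 + t) (X(t) = -2 + 1/(t + 446) = -2 + 1/(446 + t))
240454 + X(sqrt(-33 + (-41 + 94)*(-133 + 30))) = 240454 + (-891 - 2*sqrt(-33 + (-41 + 94)*(-133 + 30)))/(446 + sqrt(-33 + (-41 + 94)*(-133 + 30))) = 240454 + (-891 - 2*sqrt(-33 + 53*(-103)))/(446 + sqrt(-33 + 53*(-103))) = 240454 + (-891 - 2*sqrt(-33 - 5459))/(446 + sqrt(-33 - 5459)) = 240454 + (-891 - 4*I*sqrt(1373))/(446 + sqrt(-5492)) = 240454 + (-891 - 4*I*sqrt(1373))/(446 + 2*I*sqrt(1373))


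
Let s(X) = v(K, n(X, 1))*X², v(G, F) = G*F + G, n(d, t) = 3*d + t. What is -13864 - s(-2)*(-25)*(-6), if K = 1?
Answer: -11464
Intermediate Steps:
n(d, t) = t + 3*d
v(G, F) = G + F*G (v(G, F) = F*G + G = G + F*G)
s(X) = X²*(2 + 3*X) (s(X) = (1*(1 + (1 + 3*X)))*X² = (1*(2 + 3*X))*X² = (2 + 3*X)*X² = X²*(2 + 3*X))
-13864 - s(-2)*(-25)*(-6) = -13864 - ((-2)²*(2 + 3*(-2)))*(-25)*(-6) = -13864 - (4*(2 - 6))*(-25)*(-6) = -13864 - (4*(-4))*(-25)*(-6) = -13864 - (-16*(-25))*(-6) = -13864 - 400*(-6) = -13864 - 1*(-2400) = -13864 + 2400 = -11464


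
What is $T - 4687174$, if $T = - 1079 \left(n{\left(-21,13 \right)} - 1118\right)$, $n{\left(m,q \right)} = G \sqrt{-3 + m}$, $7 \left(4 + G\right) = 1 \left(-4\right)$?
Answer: $-3480852 + \frac{69056 i \sqrt{6}}{7} \approx -3.4809 \cdot 10^{6} + 24165.0 i$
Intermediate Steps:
$G = - \frac{32}{7}$ ($G = -4 + \frac{1 \left(-4\right)}{7} = -4 + \frac{1}{7} \left(-4\right) = -4 - \frac{4}{7} = - \frac{32}{7} \approx -4.5714$)
$n{\left(m,q \right)} = - \frac{32 \sqrt{-3 + m}}{7}$
$T = 1206322 + \frac{69056 i \sqrt{6}}{7}$ ($T = - 1079 \left(- \frac{32 \sqrt{-3 - 21}}{7} - 1118\right) = - 1079 \left(- \frac{32 \sqrt{-24}}{7} - 1118\right) = - 1079 \left(- \frac{32 \cdot 2 i \sqrt{6}}{7} - 1118\right) = - 1079 \left(- \frac{64 i \sqrt{6}}{7} - 1118\right) = - 1079 \left(-1118 - \frac{64 i \sqrt{6}}{7}\right) = 1206322 + \frac{69056 i \sqrt{6}}{7} \approx 1.2063 \cdot 10^{6} + 24165.0 i$)
$T - 4687174 = \left(1206322 + \frac{69056 i \sqrt{6}}{7}\right) - 4687174 = -3480852 + \frac{69056 i \sqrt{6}}{7}$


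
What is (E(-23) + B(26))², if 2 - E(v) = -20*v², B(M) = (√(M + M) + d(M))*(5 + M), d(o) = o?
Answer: 129736516 + 1412112*√13 ≈ 1.3483e+8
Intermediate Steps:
B(M) = (5 + M)*(M + √2*√M) (B(M) = (√(M + M) + M)*(5 + M) = (√(2*M) + M)*(5 + M) = (√2*√M + M)*(5 + M) = (M + √2*√M)*(5 + M) = (5 + M)*(M + √2*√M))
E(v) = 2 + 20*v² (E(v) = 2 - (-20)*v² = 2 + 20*v²)
(E(-23) + B(26))² = ((2 + 20*(-23)²) + (26² + 5*26 + √2*26^(3/2) + 5*√2*√26))² = ((2 + 20*529) + (676 + 130 + √2*(26*√26) + 10*√13))² = ((2 + 10580) + (676 + 130 + 52*√13 + 10*√13))² = (10582 + (806 + 62*√13))² = (11388 + 62*√13)²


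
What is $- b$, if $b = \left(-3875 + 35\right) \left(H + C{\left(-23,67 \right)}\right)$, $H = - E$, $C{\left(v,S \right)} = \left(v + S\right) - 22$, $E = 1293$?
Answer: $-4880640$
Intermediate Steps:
$C{\left(v,S \right)} = -22 + S + v$ ($C{\left(v,S \right)} = \left(S + v\right) - 22 = -22 + S + v$)
$H = -1293$ ($H = \left(-1\right) 1293 = -1293$)
$b = 4880640$ ($b = \left(-3875 + 35\right) \left(-1293 - -22\right) = - 3840 \left(-1293 + 22\right) = \left(-3840\right) \left(-1271\right) = 4880640$)
$- b = \left(-1\right) 4880640 = -4880640$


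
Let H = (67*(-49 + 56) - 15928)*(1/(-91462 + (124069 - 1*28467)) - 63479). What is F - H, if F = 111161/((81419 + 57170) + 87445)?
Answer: -153050352156121369/155963460 ≈ -9.8132e+8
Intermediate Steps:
F = 111161/226034 (F = 111161/(138589 + 87445) = 111161/226034 ≈ 0.49179)
H = 1354224163027/1380 (H = (67*7 - 15928)*(1/(-91462 + (124069 - 28467)) - 63479) = (469 - 15928)*(1/(-91462 + 95602) - 63479) = -15459*(1/4140 - 63479) = -15459*(-262803059/4140) = 1354224163027/1380 ≈ 9.8132e+8)
F - H = 111161/226034 - 1*1354224163027/1380 = 111161/226034 - 1354224163027/1380 = -153050352156121369/155963460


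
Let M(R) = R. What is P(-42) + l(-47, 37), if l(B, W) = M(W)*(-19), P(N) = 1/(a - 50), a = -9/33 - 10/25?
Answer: -1959316/2787 ≈ -703.02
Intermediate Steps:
a = -37/55 (a = -9*1/33 - 10*1/25 = -3/11 - 2/5 = -37/55 ≈ -0.67273)
P(N) = -55/2787 (P(N) = 1/(-37/55 - 50) = 1/(-2787/55) = -55/2787)
l(B, W) = -19*W (l(B, W) = W*(-19) = -19*W)
P(-42) + l(-47, 37) = -55/2787 - 19*37 = -55/2787 - 703 = -1959316/2787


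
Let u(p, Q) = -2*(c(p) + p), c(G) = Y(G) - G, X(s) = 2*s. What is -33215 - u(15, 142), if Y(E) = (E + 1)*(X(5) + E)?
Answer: -32415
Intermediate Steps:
Y(E) = (1 + E)*(10 + E) (Y(E) = (E + 1)*(2*5 + E) = (1 + E)*(10 + E))
c(G) = 10 + G² + 10*G (c(G) = (10 + G² + 11*G) - G = 10 + G² + 10*G)
u(p, Q) = -20 - 22*p - 2*p² (u(p, Q) = -2*((10 + p² + 10*p) + p) = -2*(10 + p² + 11*p) = -20 - 22*p - 2*p²)
-33215 - u(15, 142) = -33215 - (-20 - 22*15 - 2*15²) = -33215 - (-20 - 330 - 2*225) = -33215 - (-20 - 330 - 450) = -33215 - 1*(-800) = -33215 + 800 = -32415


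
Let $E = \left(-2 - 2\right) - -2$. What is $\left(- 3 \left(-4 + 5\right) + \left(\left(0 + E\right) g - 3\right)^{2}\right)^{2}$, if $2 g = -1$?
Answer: $1$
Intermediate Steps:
$g = - \frac{1}{2}$ ($g = \frac{1}{2} \left(-1\right) = - \frac{1}{2} \approx -0.5$)
$E = -2$ ($E = -4 + 2 = -2$)
$\left(- 3 \left(-4 + 5\right) + \left(\left(0 + E\right) g - 3\right)^{2}\right)^{2} = \left(- 3 \left(-4 + 5\right) + \left(\left(0 - 2\right) \left(- \frac{1}{2}\right) - 3\right)^{2}\right)^{2} = \left(\left(-3\right) 1 + \left(\left(-2\right) \left(- \frac{1}{2}\right) - 3\right)^{2}\right)^{2} = \left(-3 + \left(1 - 3\right)^{2}\right)^{2} = \left(-3 + \left(-2\right)^{2}\right)^{2} = \left(-3 + 4\right)^{2} = 1^{2} = 1$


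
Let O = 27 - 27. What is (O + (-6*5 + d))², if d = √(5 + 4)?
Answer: 729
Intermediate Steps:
d = 3 (d = √9 = 3)
O = 0
(O + (-6*5 + d))² = (0 + (-6*5 + 3))² = (0 + (-30 + 3))² = (0 - 27)² = (-27)² = 729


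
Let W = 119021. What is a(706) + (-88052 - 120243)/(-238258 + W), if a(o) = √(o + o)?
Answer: 208295/119237 + 2*√353 ≈ 39.323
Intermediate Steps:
a(o) = √2*√o (a(o) = √(2*o) = √2*√o)
a(706) + (-88052 - 120243)/(-238258 + W) = √2*√706 + (-88052 - 120243)/(-238258 + 119021) = 2*√353 - 208295/(-119237) = 2*√353 - 208295*(-1/119237) = 2*√353 + 208295/119237 = 208295/119237 + 2*√353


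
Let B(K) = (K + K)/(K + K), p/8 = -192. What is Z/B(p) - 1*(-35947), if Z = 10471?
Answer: 46418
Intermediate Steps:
p = -1536 (p = 8*(-192) = -1536)
B(K) = 1 (B(K) = (2*K)/((2*K)) = (2*K)*(1/(2*K)) = 1)
Z/B(p) - 1*(-35947) = 10471/1 - 1*(-35947) = 10471*1 + 35947 = 10471 + 35947 = 46418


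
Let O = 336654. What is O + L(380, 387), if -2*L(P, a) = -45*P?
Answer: 345204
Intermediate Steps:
L(P, a) = 45*P/2 (L(P, a) = -(-45)*P/2 = 45*P/2)
O + L(380, 387) = 336654 + (45/2)*380 = 336654 + 8550 = 345204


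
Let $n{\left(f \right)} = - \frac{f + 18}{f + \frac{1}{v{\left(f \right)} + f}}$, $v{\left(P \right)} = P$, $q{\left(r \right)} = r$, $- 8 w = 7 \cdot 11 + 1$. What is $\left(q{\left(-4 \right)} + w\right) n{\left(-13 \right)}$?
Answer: $- \frac{3575}{678} \approx -5.2729$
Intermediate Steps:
$w = - \frac{39}{4}$ ($w = - \frac{7 \cdot 11 + 1}{8} = - \frac{77 + 1}{8} = \left(- \frac{1}{8}\right) 78 = - \frac{39}{4} \approx -9.75$)
$n{\left(f \right)} = - \frac{18 + f}{f + \frac{1}{2 f}}$ ($n{\left(f \right)} = - \frac{f + 18}{f + \frac{1}{f + f}} = - \frac{18 + f}{f + \frac{1}{2 f}}$)
$\left(q{\left(-4 \right)} + w\right) n{\left(-13 \right)} = \left(-4 - \frac{39}{4}\right) 2 \left(-13\right) \frac{1}{1 + 2 \left(-13\right)^{2}} \left(-18 - -13\right) = - \frac{55 \cdot 2 \left(-13\right) \frac{1}{1 + 2 \cdot 169} \left(-18 + 13\right)}{4} = - \frac{55 \cdot 2 \left(-13\right) \frac{1}{1 + 338} \left(-5\right)}{4} = - \frac{55 \cdot 2 \left(-13\right) \frac{1}{339} \left(-5\right)}{4} = \left(- \frac{55}{4}\right) \frac{130}{339} = - \frac{3575}{678}$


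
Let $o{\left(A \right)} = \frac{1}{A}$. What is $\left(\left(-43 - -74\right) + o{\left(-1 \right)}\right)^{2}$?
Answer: $900$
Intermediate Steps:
$\left(\left(-43 - -74\right) + o{\left(-1 \right)}\right)^{2} = \left(\left(-43 - -74\right) + \frac{1}{-1}\right)^{2} = \left(\left(-43 + 74\right) - 1\right)^{2} = \left(31 - 1\right)^{2} = 30^{2} = 900$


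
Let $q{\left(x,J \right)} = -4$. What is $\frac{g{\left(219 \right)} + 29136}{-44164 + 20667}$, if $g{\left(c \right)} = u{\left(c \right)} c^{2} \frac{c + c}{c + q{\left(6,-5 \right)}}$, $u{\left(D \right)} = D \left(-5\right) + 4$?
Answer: $\frac{22912283298}{5051855} \approx 4535.4$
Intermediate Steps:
$u{\left(D \right)} = 4 - 5 D$ ($u{\left(D \right)} = - 5 D + 4 = 4 - 5 D$)
$g{\left(c \right)} = \frac{2 c^{3} \left(4 - 5 c\right)}{-4 + c}$ ($g{\left(c \right)} = \left(4 - 5 c\right) c^{2} \frac{c + c}{c - 4} = c^{2} \left(4 - 5 c\right) \frac{2 c}{-4 + c} = \frac{2 c^{3} \left(4 - 5 c\right)}{-4 + c}$)
$\frac{g{\left(219 \right)} + 29136}{-44164 + 20667} = \frac{\frac{219^{3} \left(8 - 2190\right)}{-4 + 219} + 29136}{-44164 + 20667} = \frac{\frac{10503459 \left(8 - 2190\right)}{215} + 29136}{-23497} = \left(10503459 \cdot \frac{1}{215} \left(-2182\right) + 29136\right) \left(- \frac{1}{23497}\right) = \left(- \frac{22918547538}{215} + 29136\right) \left(- \frac{1}{23497}\right) = \left(- \frac{22912283298}{215}\right) \left(- \frac{1}{23497}\right) = \frac{22912283298}{5051855}$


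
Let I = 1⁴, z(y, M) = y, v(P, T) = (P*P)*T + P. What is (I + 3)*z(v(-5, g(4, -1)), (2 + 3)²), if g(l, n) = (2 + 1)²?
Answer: 880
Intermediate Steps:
g(l, n) = 9 (g(l, n) = 3² = 9)
v(P, T) = P + T*P² (v(P, T) = P²*T + P = T*P² + P = P + T*P²)
I = 1
(I + 3)*z(v(-5, g(4, -1)), (2 + 3)²) = (1 + 3)*(-5*(1 - 5*9)) = 4*(-5*(1 - 45)) = 4*(-5*(-44)) = 4*220 = 880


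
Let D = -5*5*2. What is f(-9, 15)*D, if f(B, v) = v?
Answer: -750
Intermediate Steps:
D = -50 (D = -25*2 = -50)
f(-9, 15)*D = 15*(-50) = -750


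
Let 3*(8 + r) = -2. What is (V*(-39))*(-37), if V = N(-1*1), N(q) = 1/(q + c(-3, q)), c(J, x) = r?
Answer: -4329/29 ≈ -149.28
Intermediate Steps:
r = -26/3 (r = -8 + (⅓)*(-2) = -8 - ⅔ = -26/3 ≈ -8.6667)
c(J, x) = -26/3
N(q) = 1/(-26/3 + q) (N(q) = 1/(q - 26/3) = 1/(-26/3 + q))
V = -3/29 (V = 3/(-26 + 3*(-1*1)) = 3/(-26 + 3*(-1)) = 3/(-26 - 3) = 3/(-29) = 3*(-1/29) = -3/29 ≈ -0.10345)
(V*(-39))*(-37) = -3/29*(-39)*(-37) = (117/29)*(-37) = -4329/29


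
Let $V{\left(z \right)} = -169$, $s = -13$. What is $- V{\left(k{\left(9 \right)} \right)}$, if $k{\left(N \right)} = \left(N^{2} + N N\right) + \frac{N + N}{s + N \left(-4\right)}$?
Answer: $169$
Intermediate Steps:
$k{\left(N \right)} = 2 N^{2} + \frac{2 N}{-13 - 4 N}$ ($k{\left(N \right)} = \left(N^{2} + N N\right) + \frac{N + N}{-13 + N \left(-4\right)} = \left(N^{2} + N^{2}\right) + \frac{2 N}{-13 - 4 N} = 2 N^{2} + \frac{2 N}{-13 - 4 N}$)
$- V{\left(k{\left(9 \right)} \right)} = \left(-1\right) \left(-169\right) = 169$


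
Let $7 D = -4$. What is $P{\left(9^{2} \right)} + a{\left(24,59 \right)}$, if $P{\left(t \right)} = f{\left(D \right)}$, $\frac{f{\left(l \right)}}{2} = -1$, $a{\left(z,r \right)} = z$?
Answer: $22$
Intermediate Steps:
$D = - \frac{4}{7}$ ($D = \frac{1}{7} \left(-4\right) = - \frac{4}{7} \approx -0.57143$)
$f{\left(l \right)} = -2$ ($f{\left(l \right)} = 2 \left(-1\right) = -2$)
$P{\left(t \right)} = -2$
$P{\left(9^{2} \right)} + a{\left(24,59 \right)} = -2 + 24 = 22$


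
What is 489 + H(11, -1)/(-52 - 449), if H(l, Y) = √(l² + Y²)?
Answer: 489 - √122/501 ≈ 488.98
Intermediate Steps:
H(l, Y) = √(Y² + l²)
489 + H(11, -1)/(-52 - 449) = 489 + √((-1)² + 11²)/(-52 - 449) = 489 + √(1 + 121)/(-501) = 489 - √122/501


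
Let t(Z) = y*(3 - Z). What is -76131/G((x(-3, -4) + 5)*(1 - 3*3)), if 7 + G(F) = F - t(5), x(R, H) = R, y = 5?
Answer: 76131/13 ≈ 5856.2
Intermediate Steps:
t(Z) = 15 - 5*Z (t(Z) = 5*(3 - Z) = 15 - 5*Z)
G(F) = 3 + F (G(F) = -7 + (F - (15 - 5*5)) = -7 + (F - (15 - 25)) = -7 + (F - 1*(-10)) = -7 + (F + 10) = -7 + (10 + F) = 3 + F)
-76131/G((x(-3, -4) + 5)*(1 - 3*3)) = -76131/(3 + (-3 + 5)*(1 - 3*3)) = -76131/(3 + 2*(1 - 9)) = -76131/(3 + 2*(-8)) = -76131/(3 - 16) = -76131/(-13) = -76131*(-1/13) = 76131/13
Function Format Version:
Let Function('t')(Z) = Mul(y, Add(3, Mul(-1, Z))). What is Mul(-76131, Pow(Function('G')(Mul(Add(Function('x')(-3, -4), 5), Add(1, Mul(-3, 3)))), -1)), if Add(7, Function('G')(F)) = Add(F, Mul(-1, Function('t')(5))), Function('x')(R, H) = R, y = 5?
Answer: Rational(76131, 13) ≈ 5856.2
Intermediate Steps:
Function('t')(Z) = Add(15, Mul(-5, Z)) (Function('t')(Z) = Mul(5, Add(3, Mul(-1, Z))) = Add(15, Mul(-5, Z)))
Function('G')(F) = Add(3, F) (Function('G')(F) = Add(-7, Add(F, Mul(-1, Add(15, Mul(-5, 5))))) = Add(-7, Add(F, Mul(-1, Add(15, -25)))) = Add(-7, Add(F, Mul(-1, -10))) = Add(-7, Add(F, 10)) = Add(-7, Add(10, F)) = Add(3, F))
Mul(-76131, Pow(Function('G')(Mul(Add(Function('x')(-3, -4), 5), Add(1, Mul(-3, 3)))), -1)) = Mul(-76131, Pow(Add(3, Mul(Add(-3, 5), Add(1, Mul(-3, 3)))), -1)) = Mul(-76131, Pow(Add(3, Mul(2, Add(1, -9))), -1)) = Mul(-76131, Pow(Add(3, Mul(2, -8)), -1)) = Mul(-76131, Pow(Add(3, -16), -1)) = Mul(-76131, Pow(-13, -1)) = Mul(-76131, Rational(-1, 13)) = Rational(76131, 13)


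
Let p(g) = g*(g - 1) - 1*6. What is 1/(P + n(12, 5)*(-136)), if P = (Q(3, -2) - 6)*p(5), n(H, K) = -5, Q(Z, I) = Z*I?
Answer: 1/512 ≈ 0.0019531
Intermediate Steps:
Q(Z, I) = I*Z
p(g) = -6 + g*(-1 + g) (p(g) = g*(-1 + g) - 6 = -6 + g*(-1 + g))
P = -168 (P = (-2*3 - 6)*(-6 + 5**2 - 1*5) = (-6 - 6)*(-6 + 25 - 5) = -12*14 = -168)
1/(P + n(12, 5)*(-136)) = 1/(-168 - 5*(-136)) = 1/(-168 + 680) = 1/512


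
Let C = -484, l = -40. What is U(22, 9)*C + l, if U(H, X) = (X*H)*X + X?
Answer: -866884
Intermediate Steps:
U(H, X) = X + H*X² (U(H, X) = (H*X)*X + X = H*X² + X = X + H*X²)
U(22, 9)*C + l = (9*(1 + 22*9))*(-484) - 40 = (9*(1 + 198))*(-484) - 40 = (9*199)*(-484) - 40 = 1791*(-484) - 40 = -866844 - 40 = -866884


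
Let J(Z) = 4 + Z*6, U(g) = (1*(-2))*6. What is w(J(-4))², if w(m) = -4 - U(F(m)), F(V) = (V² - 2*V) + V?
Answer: 64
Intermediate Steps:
F(V) = V² - V
U(g) = -12 (U(g) = -2*6 = -12)
J(Z) = 4 + 6*Z
w(m) = 8 (w(m) = -4 - 1*(-12) = -4 + 12 = 8)
w(J(-4))² = 8² = 64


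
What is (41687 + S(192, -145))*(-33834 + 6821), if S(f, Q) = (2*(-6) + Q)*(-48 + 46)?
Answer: -1134573013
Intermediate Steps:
S(f, Q) = 24 - 2*Q (S(f, Q) = (-12 + Q)*(-2) = 24 - 2*Q)
(41687 + S(192, -145))*(-33834 + 6821) = (41687 + (24 - 2*(-145)))*(-33834 + 6821) = (41687 + (24 + 290))*(-27013) = (41687 + 314)*(-27013) = 42001*(-27013) = -1134573013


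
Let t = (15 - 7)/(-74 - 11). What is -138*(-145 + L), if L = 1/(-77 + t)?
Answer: 131137260/6553 ≈ 20012.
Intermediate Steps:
t = -8/85 (t = 8/(-85) = 8*(-1/85) = -8/85 ≈ -0.094118)
L = -85/6553 (L = 1/(-77 - 8/85) = 1/(-6553/85) = -85/6553 ≈ -0.012971)
-138*(-145 + L) = -138*(-145 - 85/6553) = -138*(-950270/6553) = 131137260/6553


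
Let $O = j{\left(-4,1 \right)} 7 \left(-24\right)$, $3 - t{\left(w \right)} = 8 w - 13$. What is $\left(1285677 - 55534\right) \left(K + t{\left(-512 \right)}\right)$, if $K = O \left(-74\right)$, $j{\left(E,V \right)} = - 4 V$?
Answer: $-56114203088$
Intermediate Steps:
$t{\left(w \right)} = 16 - 8 w$ ($t{\left(w \right)} = 3 - \left(8 w - 13\right) = 3 - \left(-13 + 8 w\right) = 16 - 8 w$)
$O = 672$ ($O = \left(-4\right) 1 \cdot 7 \left(-24\right) = \left(-4\right) 7 \left(-24\right) = \left(-28\right) \left(-24\right) = 672$)
$K = -49728$ ($K = 672 \left(-74\right) = -49728$)
$\left(1285677 - 55534\right) \left(K + t{\left(-512 \right)}\right) = \left(1285677 - 55534\right) \left(-49728 + \left(16 - -4096\right)\right) = 1230143 \left(-49728 + \left(16 + 4096\right)\right) = 1230143 \left(-49728 + 4112\right) = 1230143 \left(-45616\right) = -56114203088$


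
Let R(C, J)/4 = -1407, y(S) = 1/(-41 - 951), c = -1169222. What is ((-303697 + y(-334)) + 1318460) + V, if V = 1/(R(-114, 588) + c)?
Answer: 591328377444879/582725600 ≈ 1.0148e+6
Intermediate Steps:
y(S) = -1/992 (y(S) = 1/(-992) = -1/992)
R(C, J) = -5628 (R(C, J) = 4*(-1407) = -5628)
V = -1/1174850 (V = 1/(-5628 - 1169222) = 1/(-1174850) = -1/1174850 ≈ -8.5117e-7)
((-303697 + y(-334)) + 1318460) + V = ((-303697 - 1/992) + 1318460) - 1/1174850 = (-301267425/992 + 1318460) - 1/1174850 = 1006644895/992 - 1/1174850 = 591328377444879/582725600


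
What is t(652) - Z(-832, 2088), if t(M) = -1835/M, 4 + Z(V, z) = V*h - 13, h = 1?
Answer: 551713/652 ≈ 846.19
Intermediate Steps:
Z(V, z) = -17 + V (Z(V, z) = -4 + (V*1 - 13) = -4 + (V - 13) = -4 + (-13 + V) = -17 + V)
t(652) - Z(-832, 2088) = -1835/652 - (-17 - 832) = -1835*1/652 - 1*(-849) = -1835/652 + 849 = 551713/652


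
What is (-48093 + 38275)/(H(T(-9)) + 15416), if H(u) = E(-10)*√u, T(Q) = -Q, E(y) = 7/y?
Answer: -98180/154139 ≈ -0.63696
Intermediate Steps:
H(u) = -7*√u/10 (H(u) = (7/(-10))*√u = (7*(-⅒))*√u = -7*√u/10)
(-48093 + 38275)/(H(T(-9)) + 15416) = (-48093 + 38275)/(-7*√9/10 + 15416) = -9818/(-7*√9/10 + 15416) = -9818/(-7/10*3 + 15416) = -9818/(-21/10 + 15416) = -9818/154139/10 = -9818*10/154139 = -98180/154139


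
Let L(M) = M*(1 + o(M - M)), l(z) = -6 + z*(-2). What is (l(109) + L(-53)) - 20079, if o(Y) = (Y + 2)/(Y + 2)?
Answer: -20409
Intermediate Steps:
o(Y) = 1 (o(Y) = (2 + Y)/(2 + Y) = 1)
l(z) = -6 - 2*z
L(M) = 2*M (L(M) = M*(1 + 1) = M*2 = 2*M)
(l(109) + L(-53)) - 20079 = ((-6 - 2*109) + 2*(-53)) - 20079 = ((-6 - 218) - 106) - 20079 = (-224 - 106) - 20079 = -330 - 20079 = -20409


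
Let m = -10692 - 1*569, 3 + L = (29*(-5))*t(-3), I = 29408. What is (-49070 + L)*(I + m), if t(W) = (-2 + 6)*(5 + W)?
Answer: -911578251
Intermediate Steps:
t(W) = 20 + 4*W (t(W) = 4*(5 + W) = 20 + 4*W)
L = -1163 (L = -3 + (29*(-5))*(20 + 4*(-3)) = -3 - 145*(20 - 12) = -3 - 145*8 = -3 - 1160 = -1163)
m = -11261 (m = -10692 - 569 = -11261)
(-49070 + L)*(I + m) = (-49070 - 1163)*(29408 - 11261) = -50233*18147 = -911578251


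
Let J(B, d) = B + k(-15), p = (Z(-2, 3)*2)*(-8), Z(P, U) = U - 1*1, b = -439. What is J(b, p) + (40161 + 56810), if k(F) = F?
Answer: 96517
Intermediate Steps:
Z(P, U) = -1 + U (Z(P, U) = U - 1 = -1 + U)
p = -32 (p = ((-1 + 3)*2)*(-8) = (2*2)*(-8) = 4*(-8) = -32)
J(B, d) = -15 + B (J(B, d) = B - 15 = -15 + B)
J(b, p) + (40161 + 56810) = (-15 - 439) + (40161 + 56810) = -454 + 96971 = 96517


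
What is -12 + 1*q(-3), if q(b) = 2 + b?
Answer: -13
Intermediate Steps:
-12 + 1*q(-3) = -12 + 1*(2 - 3) = -12 + 1*(-1) = -12 - 1 = -13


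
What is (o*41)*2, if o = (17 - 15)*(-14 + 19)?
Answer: 820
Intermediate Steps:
o = 10 (o = 2*5 = 10)
(o*41)*2 = (10*41)*2 = 410*2 = 820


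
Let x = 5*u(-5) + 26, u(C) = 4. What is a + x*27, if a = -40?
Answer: 1202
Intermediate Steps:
x = 46 (x = 5*4 + 26 = 20 + 26 = 46)
a + x*27 = -40 + 46*27 = -40 + 1242 = 1202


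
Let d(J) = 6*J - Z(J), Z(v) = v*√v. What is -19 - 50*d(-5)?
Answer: 1481 - 250*I*√5 ≈ 1481.0 - 559.02*I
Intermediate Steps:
Z(v) = v^(3/2)
d(J) = -J^(3/2) + 6*J (d(J) = 6*J - J^(3/2) = -J^(3/2) + 6*J)
-19 - 50*d(-5) = -19 - 50*(-(-5)^(3/2) + 6*(-5)) = -19 - 50*(-(-5)*I*√5 - 30) = -19 - 50*(5*I*√5 - 30) = -19 - 50*(-30 + 5*I*√5) = -19 + (1500 - 250*I*√5) = 1481 - 250*I*√5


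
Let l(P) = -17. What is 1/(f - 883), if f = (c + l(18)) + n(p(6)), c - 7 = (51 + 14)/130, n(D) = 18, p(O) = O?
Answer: -2/1749 ≈ -0.0011435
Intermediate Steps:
c = 15/2 (c = 7 + (51 + 14)/130 = 7 + 65*(1/130) = 7 + ½ = 15/2 ≈ 7.5000)
f = 17/2 (f = (15/2 - 17) + 18 = -19/2 + 18 = 17/2 ≈ 8.5000)
1/(f - 883) = 1/(17/2 - 883) = 1/(-1749/2) = -2/1749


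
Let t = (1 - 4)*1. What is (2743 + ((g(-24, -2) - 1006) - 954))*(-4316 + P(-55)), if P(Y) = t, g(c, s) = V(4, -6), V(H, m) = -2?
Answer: -3373139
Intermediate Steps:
g(c, s) = -2
t = -3 (t = -3*1 = -3)
P(Y) = -3
(2743 + ((g(-24, -2) - 1006) - 954))*(-4316 + P(-55)) = (2743 + ((-2 - 1006) - 954))*(-4316 - 3) = (2743 + (-1008 - 954))*(-4319) = (2743 - 1962)*(-4319) = 781*(-4319) = -3373139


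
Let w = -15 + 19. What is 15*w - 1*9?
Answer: 51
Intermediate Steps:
w = 4
15*w - 1*9 = 15*4 - 1*9 = 60 - 9 = 51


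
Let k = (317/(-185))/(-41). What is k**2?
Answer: 100489/57532225 ≈ 0.0017467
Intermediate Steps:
k = 317/7585 (k = (317*(-1/185))*(-1/41) = -317/185*(-1/41) = 317/7585 ≈ 0.041793)
k**2 = (317/7585)**2 = 100489/57532225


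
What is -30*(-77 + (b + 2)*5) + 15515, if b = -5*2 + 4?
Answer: 18425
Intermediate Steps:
b = -6 (b = -10 + 4 = -6)
-30*(-77 + (b + 2)*5) + 15515 = -30*(-77 + (-6 + 2)*5) + 15515 = -30*(-77 - 4*5) + 15515 = -30*(-77 - 20) + 15515 = -30*(-97) + 15515 = 2910 + 15515 = 18425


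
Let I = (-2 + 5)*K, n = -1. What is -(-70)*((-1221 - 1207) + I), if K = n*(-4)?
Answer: -169120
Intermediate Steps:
K = 4 (K = -1*(-4) = 4)
I = 12 (I = (-2 + 5)*4 = 3*4 = 12)
-(-70)*((-1221 - 1207) + I) = -(-70)*((-1221 - 1207) + 12) = -(-70)*(-2428 + 12) = -(-70)*(-2416) = -1*169120 = -169120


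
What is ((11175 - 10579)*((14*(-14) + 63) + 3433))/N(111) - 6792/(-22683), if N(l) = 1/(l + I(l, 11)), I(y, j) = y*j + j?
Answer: 19971719158664/7561 ≈ 2.6414e+9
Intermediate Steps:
I(y, j) = j + j*y (I(y, j) = j*y + j = j + j*y)
N(l) = 1/(11 + 12*l) (N(l) = 1/(l + 11*(1 + l)) = 1/(l + (11 + 11*l)) = 1/(11 + 12*l))
((11175 - 10579)*((14*(-14) + 63) + 3433))/N(111) - 6792/(-22683) = ((11175 - 10579)*((14*(-14) + 63) + 3433))/(1/(11 + 12*111)) - 6792/(-22683) = (596*((-196 + 63) + 3433))/(1/(11 + 1332)) - 6792*(-1/22683) = (596*(-133 + 3433))/(1/1343) + 2264/7561 = (596*3300)/(1/1343) + 2264/7561 = 1966800*1343 + 2264/7561 = 2641412400 + 2264/7561 = 19971719158664/7561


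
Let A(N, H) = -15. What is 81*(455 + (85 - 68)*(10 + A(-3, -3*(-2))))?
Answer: 29970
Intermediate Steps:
81*(455 + (85 - 68)*(10 + A(-3, -3*(-2)))) = 81*(455 + (85 - 68)*(10 - 15)) = 81*(455 + 17*(-5)) = 81*(455 - 85) = 81*370 = 29970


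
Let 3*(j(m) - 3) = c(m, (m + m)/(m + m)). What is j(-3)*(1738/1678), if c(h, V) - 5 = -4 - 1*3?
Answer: 6083/2517 ≈ 2.4168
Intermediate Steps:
c(h, V) = -2 (c(h, V) = 5 + (-4 - 1*3) = 5 + (-4 - 3) = 5 - 7 = -2)
j(m) = 7/3 (j(m) = 3 + (1/3)*(-2) = 3 - 2/3 = 7/3)
j(-3)*(1738/1678) = 7*(1738/1678)/3 = 7*(1738*(1/1678))/3 = (7/3)*(869/839) = 6083/2517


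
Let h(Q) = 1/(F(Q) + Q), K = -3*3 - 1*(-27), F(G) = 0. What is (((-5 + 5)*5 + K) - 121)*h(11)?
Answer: -103/11 ≈ -9.3636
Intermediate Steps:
K = 18 (K = -9 + 27 = 18)
h(Q) = 1/Q (h(Q) = 1/(0 + Q) = 1/Q)
(((-5 + 5)*5 + K) - 121)*h(11) = (((-5 + 5)*5 + 18) - 121)/11 = ((0*5 + 18) - 121)*(1/11) = ((0 + 18) - 121)*(1/11) = (18 - 121)*(1/11) = -103*1/11 = -103/11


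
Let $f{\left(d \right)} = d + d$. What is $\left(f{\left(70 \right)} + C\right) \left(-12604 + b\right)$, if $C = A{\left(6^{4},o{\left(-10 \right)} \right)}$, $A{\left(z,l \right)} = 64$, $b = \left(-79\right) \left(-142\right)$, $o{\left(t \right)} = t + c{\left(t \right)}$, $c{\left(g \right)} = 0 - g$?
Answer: $-282744$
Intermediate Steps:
$c{\left(g \right)} = - g$
$f{\left(d \right)} = 2 d$
$o{\left(t \right)} = 0$ ($o{\left(t \right)} = t - t = 0$)
$b = 11218$
$C = 64$
$\left(f{\left(70 \right)} + C\right) \left(-12604 + b\right) = \left(2 \cdot 70 + 64\right) \left(-12604 + 11218\right) = \left(140 + 64\right) \left(-1386\right) = 204 \left(-1386\right) = -282744$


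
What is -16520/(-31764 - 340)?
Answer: 2065/4013 ≈ 0.51458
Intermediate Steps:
-16520/(-31764 - 340) = -16520/(-32104) = -16520*(-1/32104) = 2065/4013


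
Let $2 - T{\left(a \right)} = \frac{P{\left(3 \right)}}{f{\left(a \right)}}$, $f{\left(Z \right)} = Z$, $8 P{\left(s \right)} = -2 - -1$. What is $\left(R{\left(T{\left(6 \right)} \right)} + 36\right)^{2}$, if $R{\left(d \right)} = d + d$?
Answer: $\frac{923521}{576} \approx 1603.3$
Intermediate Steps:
$P{\left(s \right)} = - \frac{1}{8}$ ($P{\left(s \right)} = \frac{-2 - -1}{8} = \frac{-2 + 1}{8} = \frac{1}{8} \left(-1\right) = - \frac{1}{8}$)
$T{\left(a \right)} = 2 + \frac{1}{8 a}$ ($T{\left(a \right)} = 2 - - \frac{1}{8 a} = 2 + \frac{1}{8 a}$)
$R{\left(d \right)} = 2 d$
$\left(R{\left(T{\left(6 \right)} \right)} + 36\right)^{2} = \left(2 \left(2 + \frac{1}{8 \cdot 6}\right) + 36\right)^{2} = \left(2 \left(2 + \frac{1}{8} \cdot \frac{1}{6}\right) + 36\right)^{2} = \left(2 \left(2 + \frac{1}{48}\right) + 36\right)^{2} = \left(2 \cdot \frac{97}{48} + 36\right)^{2} = \left(\frac{97}{24} + 36\right)^{2} = \left(\frac{961}{24}\right)^{2} = \frac{923521}{576}$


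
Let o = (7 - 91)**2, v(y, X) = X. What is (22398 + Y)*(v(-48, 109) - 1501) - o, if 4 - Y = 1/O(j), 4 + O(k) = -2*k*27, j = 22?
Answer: -4647405534/149 ≈ -3.1191e+7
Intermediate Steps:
O(k) = -4 - 54*k (O(k) = -4 - 2*k*27 = -4 - 54*k)
Y = 4769/1192 (Y = 4 - 1/(-4 - 54*22) = 4 - 1/(-4 - 1188) = 4 - 1/(-1192) = 4 - 1*(-1/1192) = 4 + 1/1192 = 4769/1192 ≈ 4.0008)
o = 7056 (o = (-84)**2 = 7056)
(22398 + Y)*(v(-48, 109) - 1501) - o = (22398 + 4769/1192)*(109 - 1501) - 1*7056 = (26703185/1192)*(-1392) - 7056 = -4646354190/149 - 7056 = -4647405534/149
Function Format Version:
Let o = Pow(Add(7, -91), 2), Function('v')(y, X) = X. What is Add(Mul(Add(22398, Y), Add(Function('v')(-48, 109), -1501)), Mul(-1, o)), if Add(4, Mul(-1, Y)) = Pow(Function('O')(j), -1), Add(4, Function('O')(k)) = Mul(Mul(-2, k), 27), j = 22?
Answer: Rational(-4647405534, 149) ≈ -3.1191e+7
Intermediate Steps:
Function('O')(k) = Add(-4, Mul(-54, k)) (Function('O')(k) = Add(-4, Mul(Mul(-2, k), 27)) = Add(-4, Mul(-54, k)))
Y = Rational(4769, 1192) (Y = Add(4, Mul(-1, Pow(Add(-4, Mul(-54, 22)), -1))) = Add(4, Mul(-1, Pow(Add(-4, -1188), -1))) = Add(4, Mul(-1, Pow(-1192, -1))) = Add(4, Mul(-1, Rational(-1, 1192))) = Add(4, Rational(1, 1192)) = Rational(4769, 1192) ≈ 4.0008)
o = 7056 (o = Pow(-84, 2) = 7056)
Add(Mul(Add(22398, Y), Add(Function('v')(-48, 109), -1501)), Mul(-1, o)) = Add(Mul(Add(22398, Rational(4769, 1192)), Add(109, -1501)), Mul(-1, 7056)) = Add(Mul(Rational(26703185, 1192), -1392), -7056) = Add(Rational(-4646354190, 149), -7056) = Rational(-4647405534, 149)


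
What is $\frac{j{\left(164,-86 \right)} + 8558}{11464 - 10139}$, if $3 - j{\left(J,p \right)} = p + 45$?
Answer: $\frac{8602}{1325} \approx 6.4921$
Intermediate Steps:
$j{\left(J,p \right)} = -42 - p$ ($j{\left(J,p \right)} = 3 - \left(p + 45\right) = 3 - \left(45 + p\right) = -42 - p$)
$\frac{j{\left(164,-86 \right)} + 8558}{11464 - 10139} = \frac{\left(-42 - -86\right) + 8558}{11464 - 10139} = \frac{\left(-42 + 86\right) + 8558}{1325} = \left(44 + 8558\right) \frac{1}{1325} = 8602 \cdot \frac{1}{1325} = \frac{8602}{1325}$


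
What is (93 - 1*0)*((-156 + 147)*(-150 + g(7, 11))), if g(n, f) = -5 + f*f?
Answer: 28458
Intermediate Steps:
g(n, f) = -5 + f²
(93 - 1*0)*((-156 + 147)*(-150 + g(7, 11))) = (93 - 1*0)*((-156 + 147)*(-150 + (-5 + 11²))) = (93 + 0)*(-9*(-150 + (-5 + 121))) = 93*(-9*(-150 + 116)) = 93*(-9*(-34)) = 93*306 = 28458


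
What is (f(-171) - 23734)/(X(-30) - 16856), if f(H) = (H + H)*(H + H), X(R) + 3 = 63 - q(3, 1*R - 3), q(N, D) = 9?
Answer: -18646/3361 ≈ -5.5478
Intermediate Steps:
X(R) = 51 (X(R) = -3 + (63 - 1*9) = -3 + (63 - 9) = -3 + 54 = 51)
f(H) = 4*H**2 (f(H) = (2*H)*(2*H) = 4*H**2)
(f(-171) - 23734)/(X(-30) - 16856) = (4*(-171)**2 - 23734)/(51 - 16856) = (4*29241 - 23734)/(-16805) = (116964 - 23734)*(-1/16805) = 93230*(-1/16805) = -18646/3361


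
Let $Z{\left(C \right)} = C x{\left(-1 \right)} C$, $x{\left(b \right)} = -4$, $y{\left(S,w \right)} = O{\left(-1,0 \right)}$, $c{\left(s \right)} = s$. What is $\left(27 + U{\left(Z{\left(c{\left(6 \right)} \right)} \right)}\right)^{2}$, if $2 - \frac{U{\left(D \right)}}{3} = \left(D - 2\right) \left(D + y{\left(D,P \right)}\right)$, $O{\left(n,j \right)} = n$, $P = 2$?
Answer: $4029329529$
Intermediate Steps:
$y{\left(S,w \right)} = -1$
$Z{\left(C \right)} = - 4 C^{2}$ ($Z{\left(C \right)} = C \left(-4\right) C = - 4 C C = - 4 C^{2}$)
$U{\left(D \right)} = 6 - 3 \left(-1 + D\right) \left(-2 + D\right)$ ($U{\left(D \right)} = 6 - 3 \left(D - 2\right) \left(D - 1\right) = 6 - 3 \left(-2 + D\right) \left(-1 + D\right) = 6 - 3 \left(-1 + D\right) \left(-2 + D\right)$)
$\left(27 + U{\left(Z{\left(c{\left(6 \right)} \right)} \right)}\right)^{2} = \left(27 + 3 \left(- 4 \cdot 6^{2}\right) \left(3 - - 4 \cdot 6^{2}\right)\right)^{2} = \left(27 + 3 \left(\left(-4\right) 36\right) \left(3 - \left(-4\right) 36\right)\right)^{2} = \left(27 + 3 \left(-144\right) \left(3 - -144\right)\right)^{2} = \left(27 + 3 \left(-144\right) \left(3 + 144\right)\right)^{2} = \left(27 + 3 \left(-144\right) 147\right)^{2} = \left(27 - 63504\right)^{2} = \left(-63477\right)^{2} = 4029329529$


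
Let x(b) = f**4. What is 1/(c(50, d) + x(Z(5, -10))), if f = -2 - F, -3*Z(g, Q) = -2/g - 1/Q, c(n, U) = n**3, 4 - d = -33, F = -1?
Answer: 1/125001 ≈ 7.9999e-6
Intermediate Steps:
d = 37 (d = 4 - 1*(-33) = 4 + 33 = 37)
Z(g, Q) = 1/(3*Q) + 2/(3*g) (Z(g, Q) = -(-2/g - 1/Q)/3 = -(-1/Q - 2/g)/3 = 1/(3*Q) + 2/(3*g))
f = -1 (f = -2 - 1*(-1) = -2 + 1 = -1)
x(b) = 1 (x(b) = (-1)**4 = 1)
1/(c(50, d) + x(Z(5, -10))) = 1/(50**3 + 1) = 1/(125000 + 1) = 1/125001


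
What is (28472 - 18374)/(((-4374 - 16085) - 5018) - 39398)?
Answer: -3366/21625 ≈ -0.15565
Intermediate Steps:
(28472 - 18374)/(((-4374 - 16085) - 5018) - 39398) = 10098/((-20459 - 5018) - 39398) = 10098/(-25477 - 39398) = 10098/(-64875) = 10098*(-1/64875) = -3366/21625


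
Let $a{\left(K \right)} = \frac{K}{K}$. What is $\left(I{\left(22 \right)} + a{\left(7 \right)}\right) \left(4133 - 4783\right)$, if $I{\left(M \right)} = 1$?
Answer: $-1300$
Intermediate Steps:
$a{\left(K \right)} = 1$
$\left(I{\left(22 \right)} + a{\left(7 \right)}\right) \left(4133 - 4783\right) = \left(1 + 1\right) \left(4133 - 4783\right) = 2 \left(-650\right) = -1300$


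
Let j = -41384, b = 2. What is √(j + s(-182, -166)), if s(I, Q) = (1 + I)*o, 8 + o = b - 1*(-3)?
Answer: I*√40841 ≈ 202.09*I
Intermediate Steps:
o = -3 (o = -8 + (2 - 1*(-3)) = -8 + (2 + 3) = -8 + 5 = -3)
s(I, Q) = -3 - 3*I (s(I, Q) = (1 + I)*(-3) = -3 - 3*I)
√(j + s(-182, -166)) = √(-41384 + (-3 - 3*(-182))) = √(-41384 + (-3 + 546)) = √(-41384 + 543) = √(-40841) = I*√40841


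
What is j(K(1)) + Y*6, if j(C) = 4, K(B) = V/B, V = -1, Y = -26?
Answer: -152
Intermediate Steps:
K(B) = -1/B
j(K(1)) + Y*6 = 4 - 26*6 = 4 - 156 = -152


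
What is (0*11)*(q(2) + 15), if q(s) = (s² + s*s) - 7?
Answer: 0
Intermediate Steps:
q(s) = -7 + 2*s² (q(s) = (s² + s²) - 7 = 2*s² - 7 = -7 + 2*s²)
(0*11)*(q(2) + 15) = (0*11)*((-7 + 2*2²) + 15) = 0*((-7 + 2*4) + 15) = 0*((-7 + 8) + 15) = 0*(1 + 15) = 0*16 = 0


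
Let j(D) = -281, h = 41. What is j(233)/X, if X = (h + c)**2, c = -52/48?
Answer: -40464/229441 ≈ -0.17636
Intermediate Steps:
c = -13/12 (c = -52*1/48 = -13/12 ≈ -1.0833)
X = 229441/144 (X = (41 - 13/12)**2 = (479/12)**2 = 229441/144 ≈ 1593.3)
j(233)/X = -281/229441/144 = -281*144/229441 = -40464/229441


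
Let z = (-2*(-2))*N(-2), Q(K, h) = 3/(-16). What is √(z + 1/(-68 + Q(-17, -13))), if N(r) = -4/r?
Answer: 66*√2182/1091 ≈ 2.8258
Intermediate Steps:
Q(K, h) = -3/16 (Q(K, h) = 3*(-1/16) = -3/16)
z = 8 (z = (-2*(-2))*(-4/(-2)) = 4*(-4*(-½)) = 4*2 = 8)
√(z + 1/(-68 + Q(-17, -13))) = √(8 + 1/(-68 - 3/16)) = √(8 + 1/(-1091/16)) = √(8 - 16/1091) = √(8712/1091) = 66*√2182/1091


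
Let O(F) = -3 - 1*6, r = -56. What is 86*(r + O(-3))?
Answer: -5590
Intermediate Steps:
O(F) = -9 (O(F) = -3 - 6 = -9)
86*(r + O(-3)) = 86*(-56 - 9) = 86*(-65) = -5590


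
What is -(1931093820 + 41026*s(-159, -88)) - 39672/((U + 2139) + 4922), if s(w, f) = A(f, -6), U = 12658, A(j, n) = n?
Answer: -4230487236232/2191 ≈ -1.9308e+9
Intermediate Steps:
s(w, f) = -6
-(1931093820 + 41026*s(-159, -88)) - 39672/((U + 2139) + 4922) = -41026/(1/(-6 + 47070)) - 39672/((12658 + 2139) + 4922) = -41026/(1/47064) - 39672/(14797 + 4922) = -41026/1/47064 - 39672/19719 = -41026*47064 - 39672*1/19719 = -1930847664 - 4408/2191 = -4230487236232/2191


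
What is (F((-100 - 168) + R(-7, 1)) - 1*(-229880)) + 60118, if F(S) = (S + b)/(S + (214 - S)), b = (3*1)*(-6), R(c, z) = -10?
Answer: 31029638/107 ≈ 2.9000e+5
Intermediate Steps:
b = -18 (b = 3*(-6) = -18)
F(S) = -9/107 + S/214 (F(S) = (S - 18)/(S + (214 - S)) = (-18 + S)/214 = (-18 + S)*(1/214) = -9/107 + S/214)
(F((-100 - 168) + R(-7, 1)) - 1*(-229880)) + 60118 = ((-9/107 + ((-100 - 168) - 10)/214) - 1*(-229880)) + 60118 = ((-9/107 + (-268 - 10)/214) + 229880) + 60118 = ((-9/107 + (1/214)*(-278)) + 229880) + 60118 = ((-9/107 - 139/107) + 229880) + 60118 = (-148/107 + 229880) + 60118 = 24597012/107 + 60118 = 31029638/107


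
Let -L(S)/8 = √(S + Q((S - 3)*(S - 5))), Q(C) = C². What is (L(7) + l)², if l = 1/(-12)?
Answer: 654337/144 + 4*√71/3 ≈ 4555.2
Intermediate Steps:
l = -1/12 ≈ -0.083333
L(S) = -8*√(S + (-5 + S)²*(-3 + S)²) (L(S) = -8*√(S + ((S - 3)*(S - 5))²) = -8*√(S + ((-3 + S)*(-5 + S))²) = -8*√(S + ((-5 + S)*(-3 + S))²) = -8*√(S + (-5 + S)²*(-3 + S)²))
(L(7) + l)² = (-8*√(7 + (15 + 7² - 8*7)²) - 1/12)² = (-8*√(7 + (15 + 49 - 56)²) - 1/12)² = (-8*√(7 + 8²) - 1/12)² = (-8*√(7 + 64) - 1/12)² = (-8*√71 - 1/12)² = (-1/12 - 8*√71)²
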